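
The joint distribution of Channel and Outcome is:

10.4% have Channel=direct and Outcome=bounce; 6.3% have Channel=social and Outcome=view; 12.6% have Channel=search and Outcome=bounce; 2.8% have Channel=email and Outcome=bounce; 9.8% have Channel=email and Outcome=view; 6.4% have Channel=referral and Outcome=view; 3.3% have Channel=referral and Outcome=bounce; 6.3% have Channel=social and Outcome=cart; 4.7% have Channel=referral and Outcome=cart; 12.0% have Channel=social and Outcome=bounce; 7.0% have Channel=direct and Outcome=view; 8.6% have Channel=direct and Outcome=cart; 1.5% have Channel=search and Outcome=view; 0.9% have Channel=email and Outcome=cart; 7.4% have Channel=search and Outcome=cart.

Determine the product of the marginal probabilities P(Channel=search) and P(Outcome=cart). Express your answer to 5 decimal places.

0.05999

P(Channel=search) = 0.126 + 0.015 + 0.074 = 0.215.
P(Outcome=cart) = 0.009 + 0.074 + 0.063 + 0.086 + 0.047 = 0.279.
Product: 0.215 × 0.279 = 0.05999.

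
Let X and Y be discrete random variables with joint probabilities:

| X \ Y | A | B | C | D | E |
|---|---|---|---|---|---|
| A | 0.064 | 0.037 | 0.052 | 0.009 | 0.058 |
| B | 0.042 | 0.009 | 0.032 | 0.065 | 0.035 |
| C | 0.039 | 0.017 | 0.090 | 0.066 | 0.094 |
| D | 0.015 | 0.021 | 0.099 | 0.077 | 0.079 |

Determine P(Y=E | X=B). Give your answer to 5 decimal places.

0.19126

P(X=B) = 0.042 + 0.009 + 0.032 + 0.065 + 0.035 = 0.183.
P(Y=E | X=B) = 0.035/0.183 = 0.19126.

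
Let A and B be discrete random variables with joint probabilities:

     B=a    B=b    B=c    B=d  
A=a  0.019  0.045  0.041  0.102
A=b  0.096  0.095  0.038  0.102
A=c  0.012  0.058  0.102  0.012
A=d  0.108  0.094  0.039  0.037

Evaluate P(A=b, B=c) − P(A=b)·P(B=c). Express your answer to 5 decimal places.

-0.03482

P(A=b) = 0.096 + 0.095 + 0.038 + 0.102 = 0.331.
P(B=c) = 0.041 + 0.038 + 0.102 + 0.039 = 0.220.
P(A=b, B=c) − P(A=b)P(B=c) = 0.038 − 0.331×0.220 = -0.03482.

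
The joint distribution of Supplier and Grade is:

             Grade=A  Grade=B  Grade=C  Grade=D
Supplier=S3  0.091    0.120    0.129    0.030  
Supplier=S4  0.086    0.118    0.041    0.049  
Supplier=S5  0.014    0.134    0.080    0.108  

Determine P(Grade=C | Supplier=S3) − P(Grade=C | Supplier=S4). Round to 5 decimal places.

P(Supplier=S3) = 0.091 + 0.120 + 0.129 + 0.030 = 0.370; P(Grade=C | Supplier=S3) = 0.129/0.370 = 0.348649.
P(Supplier=S4) = 0.086 + 0.118 + 0.041 + 0.049 = 0.294; P(Grade=C | Supplier=S4) = 0.041/0.294 = 0.139456.
Difference = 0.20919.

0.20919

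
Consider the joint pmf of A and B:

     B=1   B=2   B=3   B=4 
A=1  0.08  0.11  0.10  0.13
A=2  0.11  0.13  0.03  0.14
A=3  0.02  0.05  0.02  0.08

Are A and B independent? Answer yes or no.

no

P(A=1) = 0.42 and P(B=3) = 0.15, so their product is 0.0630, but P(A=1, B=3) = 0.10. Since these differ, A and B are not independent.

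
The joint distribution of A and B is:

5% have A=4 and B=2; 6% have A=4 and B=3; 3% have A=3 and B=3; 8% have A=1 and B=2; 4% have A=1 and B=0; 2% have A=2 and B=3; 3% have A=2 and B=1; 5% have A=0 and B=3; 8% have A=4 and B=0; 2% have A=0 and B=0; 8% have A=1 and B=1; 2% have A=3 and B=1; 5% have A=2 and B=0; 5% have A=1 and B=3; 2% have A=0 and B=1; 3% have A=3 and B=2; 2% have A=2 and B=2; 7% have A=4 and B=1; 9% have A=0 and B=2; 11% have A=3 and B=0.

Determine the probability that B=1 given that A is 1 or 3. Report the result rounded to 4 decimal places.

P(A=1) = 0.04 + 0.08 + 0.08 + 0.05 = 0.25.
P(A=3) = 0.11 + 0.02 + 0.03 + 0.03 = 0.19.
P(A ∈ {1, 3}) = 0.25 + 0.19 = 0.44; P(B=1, A ∈ {1, 3}) = 0.08 + 0.02 = 0.10.
P(B=1 | A ∈ {1, 3}) = 0.10/0.44 = 0.2273.

0.2273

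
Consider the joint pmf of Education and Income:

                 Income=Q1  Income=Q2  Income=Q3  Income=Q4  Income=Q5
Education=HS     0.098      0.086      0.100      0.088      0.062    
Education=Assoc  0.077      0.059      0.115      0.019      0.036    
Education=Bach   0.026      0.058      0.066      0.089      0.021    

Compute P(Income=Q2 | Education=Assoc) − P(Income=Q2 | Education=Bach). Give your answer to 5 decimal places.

P(Education=Assoc) = 0.077 + 0.059 + 0.115 + 0.019 + 0.036 = 0.306; P(Income=Q2 | Education=Assoc) = 0.059/0.306 = 0.192810.
P(Education=Bach) = 0.026 + 0.058 + 0.066 + 0.089 + 0.021 = 0.260; P(Income=Q2 | Education=Bach) = 0.058/0.260 = 0.223077.
Difference = -0.03027.

-0.03027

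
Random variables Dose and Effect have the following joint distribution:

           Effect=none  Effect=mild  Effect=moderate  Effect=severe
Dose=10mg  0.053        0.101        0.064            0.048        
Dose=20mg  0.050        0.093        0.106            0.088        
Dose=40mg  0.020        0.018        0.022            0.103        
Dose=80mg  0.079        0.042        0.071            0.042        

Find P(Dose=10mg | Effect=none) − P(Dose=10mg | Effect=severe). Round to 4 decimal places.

P(Effect=none) = 0.053 + 0.050 + 0.020 + 0.079 = 0.202; P(Dose=10mg | Effect=none) = 0.053/0.202 = 0.26238.
P(Effect=severe) = 0.048 + 0.088 + 0.103 + 0.042 = 0.281; P(Dose=10mg | Effect=severe) = 0.048/0.281 = 0.17082.
Difference = 0.0916.

0.0916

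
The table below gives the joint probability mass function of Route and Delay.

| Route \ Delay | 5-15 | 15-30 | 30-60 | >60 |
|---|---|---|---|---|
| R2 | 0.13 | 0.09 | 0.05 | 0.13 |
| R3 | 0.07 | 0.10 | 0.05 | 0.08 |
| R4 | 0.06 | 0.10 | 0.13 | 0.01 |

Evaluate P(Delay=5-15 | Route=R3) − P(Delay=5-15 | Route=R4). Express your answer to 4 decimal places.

0.0333

P(Route=R3) = 0.07 + 0.10 + 0.05 + 0.08 = 0.30; P(Delay=5-15 | Route=R3) = 0.07/0.30 = 0.23333.
P(Route=R4) = 0.06 + 0.10 + 0.13 + 0.01 = 0.30; P(Delay=5-15 | Route=R4) = 0.06/0.30 = 0.20000.
Difference = 0.0333.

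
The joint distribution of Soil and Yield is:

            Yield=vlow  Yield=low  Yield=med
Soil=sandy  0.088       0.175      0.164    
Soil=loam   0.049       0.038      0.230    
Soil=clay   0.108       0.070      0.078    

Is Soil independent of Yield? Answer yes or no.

no

P(Soil=loam) = 0.317 and P(Yield=med) = 0.472, so their product is 0.14962, but P(Soil=loam, Yield=med) = 0.230. Since these differ, Soil and Yield are not independent.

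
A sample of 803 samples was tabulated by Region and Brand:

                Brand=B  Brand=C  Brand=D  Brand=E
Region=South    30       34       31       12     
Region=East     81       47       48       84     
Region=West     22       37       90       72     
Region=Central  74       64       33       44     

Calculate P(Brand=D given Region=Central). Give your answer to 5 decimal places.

0.15349

Total with Region=Central: 74 + 64 + 33 + 44 = 215.
P(Brand=D | Region=Central) = 33/215 = 0.15349.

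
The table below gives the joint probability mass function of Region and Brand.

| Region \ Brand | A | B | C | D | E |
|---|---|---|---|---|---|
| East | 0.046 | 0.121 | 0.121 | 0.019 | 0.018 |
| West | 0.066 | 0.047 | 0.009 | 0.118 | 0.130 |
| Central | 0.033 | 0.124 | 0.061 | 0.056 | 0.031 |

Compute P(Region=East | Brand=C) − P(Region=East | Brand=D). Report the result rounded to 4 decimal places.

P(Brand=C) = 0.121 + 0.009 + 0.061 = 0.191; P(Region=East | Brand=C) = 0.121/0.191 = 0.63351.
P(Brand=D) = 0.019 + 0.118 + 0.056 = 0.193; P(Region=East | Brand=D) = 0.019/0.193 = 0.09845.
Difference = 0.5351.

0.5351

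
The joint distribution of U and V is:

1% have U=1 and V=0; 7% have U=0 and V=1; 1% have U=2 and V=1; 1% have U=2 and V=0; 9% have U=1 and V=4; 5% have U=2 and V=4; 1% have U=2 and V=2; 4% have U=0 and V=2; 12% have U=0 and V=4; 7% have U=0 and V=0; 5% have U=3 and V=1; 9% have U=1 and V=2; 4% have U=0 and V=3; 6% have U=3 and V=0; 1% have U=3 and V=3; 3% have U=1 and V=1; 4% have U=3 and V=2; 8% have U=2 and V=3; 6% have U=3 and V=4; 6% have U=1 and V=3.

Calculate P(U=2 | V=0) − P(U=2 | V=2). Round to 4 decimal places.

0.0111

P(V=0) = 0.07 + 0.01 + 0.01 + 0.06 = 0.15; P(U=2 | V=0) = 0.01/0.15 = 0.06667.
P(V=2) = 0.04 + 0.09 + 0.01 + 0.04 = 0.18; P(U=2 | V=2) = 0.01/0.18 = 0.05556.
Difference = 0.0111.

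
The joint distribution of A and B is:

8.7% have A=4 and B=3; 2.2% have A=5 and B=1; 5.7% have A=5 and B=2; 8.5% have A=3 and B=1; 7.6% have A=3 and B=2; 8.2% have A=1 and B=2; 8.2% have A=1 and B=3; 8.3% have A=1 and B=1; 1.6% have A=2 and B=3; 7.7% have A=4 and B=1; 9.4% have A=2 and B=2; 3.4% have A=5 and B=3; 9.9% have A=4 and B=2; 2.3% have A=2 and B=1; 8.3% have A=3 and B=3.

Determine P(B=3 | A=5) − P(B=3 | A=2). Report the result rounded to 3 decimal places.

P(A=5) = 0.022 + 0.057 + 0.034 = 0.113; P(B=3 | A=5) = 0.034/0.113 = 0.3009.
P(A=2) = 0.023 + 0.094 + 0.016 = 0.133; P(B=3 | A=2) = 0.016/0.133 = 0.1203.
Difference = 0.181.

0.181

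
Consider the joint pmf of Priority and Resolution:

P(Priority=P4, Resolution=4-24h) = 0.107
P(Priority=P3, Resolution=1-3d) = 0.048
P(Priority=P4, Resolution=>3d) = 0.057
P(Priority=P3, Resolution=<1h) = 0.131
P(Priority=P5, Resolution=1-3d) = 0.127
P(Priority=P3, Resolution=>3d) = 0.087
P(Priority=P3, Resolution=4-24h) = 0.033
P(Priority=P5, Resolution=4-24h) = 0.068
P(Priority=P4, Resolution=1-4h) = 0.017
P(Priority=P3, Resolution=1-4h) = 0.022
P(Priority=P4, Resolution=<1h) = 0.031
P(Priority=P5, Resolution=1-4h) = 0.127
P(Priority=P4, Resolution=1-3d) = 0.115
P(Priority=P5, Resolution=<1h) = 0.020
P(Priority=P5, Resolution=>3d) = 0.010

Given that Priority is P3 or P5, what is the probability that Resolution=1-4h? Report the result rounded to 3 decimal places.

P(Priority=P3) = 0.131 + 0.022 + 0.033 + 0.048 + 0.087 = 0.321.
P(Priority=P5) = 0.020 + 0.127 + 0.068 + 0.127 + 0.010 = 0.352.
P(Priority ∈ {P3, P5}) = 0.321 + 0.352 = 0.673; P(Resolution=1-4h, Priority ∈ {P3, P5}) = 0.022 + 0.127 = 0.149.
P(Resolution=1-4h | Priority ∈ {P3, P5}) = 0.149/0.673 = 0.221.

0.221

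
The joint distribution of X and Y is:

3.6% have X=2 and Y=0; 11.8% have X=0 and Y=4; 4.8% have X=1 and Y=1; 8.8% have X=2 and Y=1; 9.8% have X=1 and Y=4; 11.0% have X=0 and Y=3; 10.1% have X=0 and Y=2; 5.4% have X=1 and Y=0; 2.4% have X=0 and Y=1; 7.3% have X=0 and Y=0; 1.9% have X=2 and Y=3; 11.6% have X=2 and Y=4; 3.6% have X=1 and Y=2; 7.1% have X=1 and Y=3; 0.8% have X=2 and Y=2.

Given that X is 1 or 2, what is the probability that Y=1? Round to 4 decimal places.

P(X=1) = 0.054 + 0.048 + 0.036 + 0.071 + 0.098 = 0.307.
P(X=2) = 0.036 + 0.088 + 0.008 + 0.019 + 0.116 = 0.267.
P(X ∈ {1, 2}) = 0.307 + 0.267 = 0.574; P(Y=1, X ∈ {1, 2}) = 0.048 + 0.088 = 0.136.
P(Y=1 | X ∈ {1, 2}) = 0.136/0.574 = 0.2369.

0.2369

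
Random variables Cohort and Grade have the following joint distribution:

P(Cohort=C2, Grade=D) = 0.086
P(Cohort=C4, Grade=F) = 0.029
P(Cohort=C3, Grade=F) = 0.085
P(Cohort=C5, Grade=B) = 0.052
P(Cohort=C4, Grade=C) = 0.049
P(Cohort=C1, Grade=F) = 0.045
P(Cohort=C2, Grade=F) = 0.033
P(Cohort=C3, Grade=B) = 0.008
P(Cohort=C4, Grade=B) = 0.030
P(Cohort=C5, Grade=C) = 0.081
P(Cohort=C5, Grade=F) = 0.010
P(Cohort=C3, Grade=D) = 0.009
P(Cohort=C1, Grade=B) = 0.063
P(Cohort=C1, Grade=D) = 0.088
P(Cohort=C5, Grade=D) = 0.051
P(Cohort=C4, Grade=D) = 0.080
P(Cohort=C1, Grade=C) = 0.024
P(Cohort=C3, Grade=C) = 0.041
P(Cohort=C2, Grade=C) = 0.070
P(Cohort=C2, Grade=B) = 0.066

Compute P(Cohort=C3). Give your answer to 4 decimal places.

0.1430

P(Cohort=C3) = 0.008 + 0.041 + 0.009 + 0.085 = 0.143.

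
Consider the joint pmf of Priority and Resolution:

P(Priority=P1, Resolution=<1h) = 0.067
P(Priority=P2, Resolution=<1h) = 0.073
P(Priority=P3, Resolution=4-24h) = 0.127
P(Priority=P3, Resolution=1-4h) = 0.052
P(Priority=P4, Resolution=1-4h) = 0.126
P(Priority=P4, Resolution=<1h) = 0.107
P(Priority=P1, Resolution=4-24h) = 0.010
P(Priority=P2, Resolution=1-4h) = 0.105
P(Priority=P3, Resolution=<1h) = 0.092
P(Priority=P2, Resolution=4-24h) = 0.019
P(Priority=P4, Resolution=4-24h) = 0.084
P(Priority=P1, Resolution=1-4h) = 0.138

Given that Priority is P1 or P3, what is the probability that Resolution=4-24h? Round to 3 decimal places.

0.282

P(Priority=P1) = 0.067 + 0.138 + 0.010 = 0.215.
P(Priority=P3) = 0.092 + 0.052 + 0.127 = 0.271.
P(Priority ∈ {P1, P3}) = 0.215 + 0.271 = 0.486; P(Resolution=4-24h, Priority ∈ {P1, P3}) = 0.010 + 0.127 = 0.137.
P(Resolution=4-24h | Priority ∈ {P1, P3}) = 0.137/0.486 = 0.282.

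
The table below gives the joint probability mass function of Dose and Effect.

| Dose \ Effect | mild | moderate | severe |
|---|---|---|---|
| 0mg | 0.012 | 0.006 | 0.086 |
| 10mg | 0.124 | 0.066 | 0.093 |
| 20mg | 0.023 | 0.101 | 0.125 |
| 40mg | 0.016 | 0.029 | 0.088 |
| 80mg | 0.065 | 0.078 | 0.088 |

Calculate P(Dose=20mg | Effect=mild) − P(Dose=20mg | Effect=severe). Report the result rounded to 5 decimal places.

-0.16458

P(Effect=mild) = 0.012 + 0.124 + 0.023 + 0.016 + 0.065 = 0.240; P(Dose=20mg | Effect=mild) = 0.023/0.240 = 0.095833.
P(Effect=severe) = 0.086 + 0.093 + 0.125 + 0.088 + 0.088 = 0.480; P(Dose=20mg | Effect=severe) = 0.125/0.480 = 0.260417.
Difference = -0.16458.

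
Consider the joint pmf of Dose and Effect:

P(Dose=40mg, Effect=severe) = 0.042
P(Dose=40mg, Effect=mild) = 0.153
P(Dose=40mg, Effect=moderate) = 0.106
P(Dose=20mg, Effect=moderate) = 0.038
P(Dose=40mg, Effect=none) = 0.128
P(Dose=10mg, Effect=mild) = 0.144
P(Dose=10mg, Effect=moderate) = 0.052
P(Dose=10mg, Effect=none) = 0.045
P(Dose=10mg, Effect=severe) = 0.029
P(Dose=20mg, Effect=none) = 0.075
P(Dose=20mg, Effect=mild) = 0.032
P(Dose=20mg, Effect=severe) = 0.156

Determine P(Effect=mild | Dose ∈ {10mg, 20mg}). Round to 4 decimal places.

P(Dose=10mg) = 0.045 + 0.144 + 0.052 + 0.029 = 0.270.
P(Dose=20mg) = 0.075 + 0.032 + 0.038 + 0.156 = 0.301.
P(Dose ∈ {10mg, 20mg}) = 0.270 + 0.301 = 0.571; P(Effect=mild, Dose ∈ {10mg, 20mg}) = 0.144 + 0.032 = 0.176.
P(Effect=mild | Dose ∈ {10mg, 20mg}) = 0.176/0.571 = 0.3082.

0.3082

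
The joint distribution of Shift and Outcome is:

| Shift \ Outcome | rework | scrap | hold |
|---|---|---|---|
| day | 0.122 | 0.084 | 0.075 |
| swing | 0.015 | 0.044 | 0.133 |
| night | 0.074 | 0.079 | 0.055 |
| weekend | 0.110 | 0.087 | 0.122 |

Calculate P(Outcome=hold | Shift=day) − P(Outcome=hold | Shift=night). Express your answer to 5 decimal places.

P(Shift=day) = 0.122 + 0.084 + 0.075 = 0.281; P(Outcome=hold | Shift=day) = 0.075/0.281 = 0.266904.
P(Shift=night) = 0.074 + 0.079 + 0.055 = 0.208; P(Outcome=hold | Shift=night) = 0.055/0.208 = 0.264423.
Difference = 0.00248.

0.00248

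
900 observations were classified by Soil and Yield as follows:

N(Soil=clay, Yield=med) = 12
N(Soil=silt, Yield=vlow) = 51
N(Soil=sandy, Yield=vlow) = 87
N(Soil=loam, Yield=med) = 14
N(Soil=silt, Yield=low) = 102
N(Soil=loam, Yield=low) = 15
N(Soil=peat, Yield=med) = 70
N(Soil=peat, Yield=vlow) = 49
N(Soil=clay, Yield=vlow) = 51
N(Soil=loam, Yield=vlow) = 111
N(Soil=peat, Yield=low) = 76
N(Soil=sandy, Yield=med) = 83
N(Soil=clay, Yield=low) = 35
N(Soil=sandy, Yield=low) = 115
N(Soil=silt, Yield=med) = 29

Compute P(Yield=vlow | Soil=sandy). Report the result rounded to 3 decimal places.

0.305

Total with Soil=sandy: 87 + 115 + 83 = 285.
P(Yield=vlow | Soil=sandy) = 87/285 = 0.305.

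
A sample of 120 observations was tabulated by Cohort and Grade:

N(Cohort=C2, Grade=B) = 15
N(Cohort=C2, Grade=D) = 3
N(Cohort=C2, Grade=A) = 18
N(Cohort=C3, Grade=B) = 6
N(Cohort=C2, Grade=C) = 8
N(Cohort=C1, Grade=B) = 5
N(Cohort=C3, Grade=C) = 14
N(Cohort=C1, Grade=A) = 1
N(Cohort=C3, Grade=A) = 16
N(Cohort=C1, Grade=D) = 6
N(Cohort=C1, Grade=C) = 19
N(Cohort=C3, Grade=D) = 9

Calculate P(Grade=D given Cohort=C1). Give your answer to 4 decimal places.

Total with Cohort=C1: 1 + 5 + 19 + 6 = 31.
P(Grade=D | Cohort=C1) = 6/31 = 0.1935.

0.1935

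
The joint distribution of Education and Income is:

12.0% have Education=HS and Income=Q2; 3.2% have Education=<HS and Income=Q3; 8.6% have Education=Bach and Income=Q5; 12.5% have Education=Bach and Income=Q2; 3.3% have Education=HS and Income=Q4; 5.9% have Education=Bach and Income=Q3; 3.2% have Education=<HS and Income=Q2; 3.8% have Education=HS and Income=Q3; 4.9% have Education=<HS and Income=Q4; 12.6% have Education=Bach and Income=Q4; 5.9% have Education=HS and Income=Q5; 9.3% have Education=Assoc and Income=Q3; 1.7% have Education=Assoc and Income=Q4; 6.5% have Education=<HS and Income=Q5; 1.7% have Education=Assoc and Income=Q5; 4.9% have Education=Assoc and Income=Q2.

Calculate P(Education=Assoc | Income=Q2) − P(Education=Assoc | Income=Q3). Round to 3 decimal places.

-0.269

P(Income=Q2) = 0.032 + 0.120 + 0.049 + 0.125 = 0.326; P(Education=Assoc | Income=Q2) = 0.049/0.326 = 0.1503.
P(Income=Q3) = 0.032 + 0.038 + 0.093 + 0.059 = 0.222; P(Education=Assoc | Income=Q3) = 0.093/0.222 = 0.4189.
Difference = -0.269.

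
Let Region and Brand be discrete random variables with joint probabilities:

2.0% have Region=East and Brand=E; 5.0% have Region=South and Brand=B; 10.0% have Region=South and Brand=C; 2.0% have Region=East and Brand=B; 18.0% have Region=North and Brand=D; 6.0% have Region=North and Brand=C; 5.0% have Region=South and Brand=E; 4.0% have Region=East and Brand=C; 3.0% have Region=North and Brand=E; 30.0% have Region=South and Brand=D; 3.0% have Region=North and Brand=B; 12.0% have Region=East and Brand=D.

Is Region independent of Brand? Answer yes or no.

Every cell satisfies P(Region,Brand) = P(Region)·P(Brand). For instance P(Region=East) = 0.200, P(Brand=B) = 0.100, and 0.200×0.100 = 0.020 matches the joint entry. So Region and Brand are independent.

yes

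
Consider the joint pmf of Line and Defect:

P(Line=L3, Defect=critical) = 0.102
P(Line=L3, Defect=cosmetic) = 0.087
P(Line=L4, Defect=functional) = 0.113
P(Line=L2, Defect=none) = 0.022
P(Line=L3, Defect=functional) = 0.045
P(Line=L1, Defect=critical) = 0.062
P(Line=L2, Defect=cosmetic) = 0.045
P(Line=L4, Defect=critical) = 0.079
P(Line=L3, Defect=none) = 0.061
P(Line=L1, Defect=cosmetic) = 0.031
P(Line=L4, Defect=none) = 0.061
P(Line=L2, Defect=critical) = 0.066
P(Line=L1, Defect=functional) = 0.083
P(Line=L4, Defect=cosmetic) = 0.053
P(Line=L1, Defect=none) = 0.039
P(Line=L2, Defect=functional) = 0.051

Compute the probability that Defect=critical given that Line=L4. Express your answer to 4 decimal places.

P(Line=L4) = 0.061 + 0.053 + 0.113 + 0.079 = 0.306.
P(Defect=critical | Line=L4) = 0.079/0.306 = 0.2582.

0.2582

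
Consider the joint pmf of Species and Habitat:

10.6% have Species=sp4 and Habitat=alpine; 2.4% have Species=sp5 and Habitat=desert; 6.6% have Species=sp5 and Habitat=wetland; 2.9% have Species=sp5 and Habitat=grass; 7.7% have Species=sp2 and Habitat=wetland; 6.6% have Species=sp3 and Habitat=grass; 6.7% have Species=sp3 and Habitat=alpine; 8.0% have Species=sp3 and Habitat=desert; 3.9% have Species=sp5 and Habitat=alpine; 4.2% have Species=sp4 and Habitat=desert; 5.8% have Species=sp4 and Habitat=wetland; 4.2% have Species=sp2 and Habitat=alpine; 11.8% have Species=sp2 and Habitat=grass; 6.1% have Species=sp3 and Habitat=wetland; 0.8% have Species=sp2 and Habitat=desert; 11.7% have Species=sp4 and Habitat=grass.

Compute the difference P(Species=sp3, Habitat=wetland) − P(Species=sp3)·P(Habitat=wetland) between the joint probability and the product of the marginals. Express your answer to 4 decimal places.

P(Species=sp3) = 0.066 + 0.061 + 0.080 + 0.067 = 0.274.
P(Habitat=wetland) = 0.077 + 0.061 + 0.058 + 0.066 = 0.262.
P(Species=sp3, Habitat=wetland) − P(Species=sp3)P(Habitat=wetland) = 0.061 − 0.274×0.262 = -0.0108.

-0.0108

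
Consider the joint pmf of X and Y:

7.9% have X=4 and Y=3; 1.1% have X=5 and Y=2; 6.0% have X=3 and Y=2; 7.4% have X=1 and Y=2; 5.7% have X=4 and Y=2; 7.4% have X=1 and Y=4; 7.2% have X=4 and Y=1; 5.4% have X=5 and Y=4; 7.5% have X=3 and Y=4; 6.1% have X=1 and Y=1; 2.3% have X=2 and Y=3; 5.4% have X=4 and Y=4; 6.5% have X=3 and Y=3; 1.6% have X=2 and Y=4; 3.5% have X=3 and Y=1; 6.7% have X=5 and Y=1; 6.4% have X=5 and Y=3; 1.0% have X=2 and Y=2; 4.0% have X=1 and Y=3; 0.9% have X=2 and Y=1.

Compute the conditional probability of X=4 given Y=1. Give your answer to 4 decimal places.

P(Y=1) = 0.061 + 0.009 + 0.035 + 0.072 + 0.067 = 0.244.
P(X=4 | Y=1) = 0.072/0.244 = 0.2951.

0.2951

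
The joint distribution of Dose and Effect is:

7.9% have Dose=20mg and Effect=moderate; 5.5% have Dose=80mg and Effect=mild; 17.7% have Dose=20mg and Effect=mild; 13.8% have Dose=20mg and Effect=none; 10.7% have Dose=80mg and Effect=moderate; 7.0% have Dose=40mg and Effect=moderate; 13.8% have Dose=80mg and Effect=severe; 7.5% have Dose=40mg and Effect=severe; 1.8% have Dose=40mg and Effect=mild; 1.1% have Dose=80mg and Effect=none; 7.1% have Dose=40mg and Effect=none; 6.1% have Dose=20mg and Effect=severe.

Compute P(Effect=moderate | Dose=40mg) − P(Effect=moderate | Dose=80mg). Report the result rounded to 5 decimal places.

-0.04491

P(Dose=40mg) = 0.071 + 0.018 + 0.070 + 0.075 = 0.234; P(Effect=moderate | Dose=40mg) = 0.070/0.234 = 0.299145.
P(Dose=80mg) = 0.011 + 0.055 + 0.107 + 0.138 = 0.311; P(Effect=moderate | Dose=80mg) = 0.107/0.311 = 0.344051.
Difference = -0.04491.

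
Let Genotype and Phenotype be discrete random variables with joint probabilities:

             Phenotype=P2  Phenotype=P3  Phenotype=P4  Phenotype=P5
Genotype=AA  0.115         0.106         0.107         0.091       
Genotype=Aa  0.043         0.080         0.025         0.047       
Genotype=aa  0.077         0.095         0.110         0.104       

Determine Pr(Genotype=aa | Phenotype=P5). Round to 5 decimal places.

0.42975

P(Phenotype=P5) = 0.091 + 0.047 + 0.104 = 0.242.
P(Genotype=aa | Phenotype=P5) = 0.104/0.242 = 0.42975.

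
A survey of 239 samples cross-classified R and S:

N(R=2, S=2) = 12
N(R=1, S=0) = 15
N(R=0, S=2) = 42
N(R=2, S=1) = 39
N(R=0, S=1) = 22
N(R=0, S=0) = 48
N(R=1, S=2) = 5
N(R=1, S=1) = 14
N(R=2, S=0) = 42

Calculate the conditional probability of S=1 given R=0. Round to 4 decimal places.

Total with R=0: 48 + 22 + 42 = 112.
P(S=1 | R=0) = 22/112 = 0.1964.

0.1964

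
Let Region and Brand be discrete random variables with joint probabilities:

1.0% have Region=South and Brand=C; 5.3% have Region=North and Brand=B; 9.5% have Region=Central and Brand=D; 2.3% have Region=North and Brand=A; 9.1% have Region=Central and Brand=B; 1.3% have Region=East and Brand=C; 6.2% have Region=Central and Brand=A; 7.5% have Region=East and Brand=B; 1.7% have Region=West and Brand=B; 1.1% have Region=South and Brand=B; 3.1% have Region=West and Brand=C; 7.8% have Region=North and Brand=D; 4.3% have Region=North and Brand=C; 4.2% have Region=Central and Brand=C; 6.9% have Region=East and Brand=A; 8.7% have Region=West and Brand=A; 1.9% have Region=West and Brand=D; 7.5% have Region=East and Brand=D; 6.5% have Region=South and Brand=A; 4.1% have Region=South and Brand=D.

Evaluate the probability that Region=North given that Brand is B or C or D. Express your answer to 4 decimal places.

P(Brand=B) = 0.053 + 0.011 + 0.075 + 0.017 + 0.091 = 0.247.
P(Brand=C) = 0.043 + 0.010 + 0.013 + 0.031 + 0.042 = 0.139.
P(Brand=D) = 0.078 + 0.041 + 0.075 + 0.019 + 0.095 = 0.308.
P(Brand ∈ {B, C, D}) = 0.247 + 0.139 + 0.308 = 0.694; P(Region=North, Brand ∈ {B, C, D}) = 0.053 + 0.043 + 0.078 = 0.174.
P(Region=North | Brand ∈ {B, C, D}) = 0.174/0.694 = 0.2507.

0.2507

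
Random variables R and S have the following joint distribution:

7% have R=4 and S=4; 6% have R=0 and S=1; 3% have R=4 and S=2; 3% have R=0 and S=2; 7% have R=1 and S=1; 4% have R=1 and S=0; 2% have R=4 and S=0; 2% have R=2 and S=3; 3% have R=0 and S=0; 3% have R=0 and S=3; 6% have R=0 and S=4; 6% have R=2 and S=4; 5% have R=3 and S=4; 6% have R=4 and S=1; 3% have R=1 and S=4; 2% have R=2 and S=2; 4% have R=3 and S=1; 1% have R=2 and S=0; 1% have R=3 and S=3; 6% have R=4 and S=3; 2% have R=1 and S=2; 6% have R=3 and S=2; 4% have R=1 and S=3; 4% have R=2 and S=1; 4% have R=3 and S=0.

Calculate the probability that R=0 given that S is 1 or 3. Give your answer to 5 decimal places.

0.20930

P(S=1) = 0.06 + 0.07 + 0.04 + 0.04 + 0.06 = 0.27.
P(S=3) = 0.03 + 0.04 + 0.02 + 0.01 + 0.06 = 0.16.
P(S ∈ {1, 3}) = 0.27 + 0.16 = 0.43; P(R=0, S ∈ {1, 3}) = 0.06 + 0.03 = 0.09.
P(R=0 | S ∈ {1, 3}) = 0.09/0.43 = 0.20930.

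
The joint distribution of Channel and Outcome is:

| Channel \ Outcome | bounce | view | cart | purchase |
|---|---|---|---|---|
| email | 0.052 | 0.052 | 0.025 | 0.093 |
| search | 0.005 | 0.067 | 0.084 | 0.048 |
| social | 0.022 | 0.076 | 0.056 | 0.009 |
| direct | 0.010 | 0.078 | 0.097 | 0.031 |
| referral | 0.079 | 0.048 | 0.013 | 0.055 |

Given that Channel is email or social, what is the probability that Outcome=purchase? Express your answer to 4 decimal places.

P(Channel=email) = 0.052 + 0.052 + 0.025 + 0.093 = 0.222.
P(Channel=social) = 0.022 + 0.076 + 0.056 + 0.009 = 0.163.
P(Channel ∈ {email, social}) = 0.222 + 0.163 = 0.385; P(Outcome=purchase, Channel ∈ {email, social}) = 0.093 + 0.009 = 0.102.
P(Outcome=purchase | Channel ∈ {email, social}) = 0.102/0.385 = 0.2649.

0.2649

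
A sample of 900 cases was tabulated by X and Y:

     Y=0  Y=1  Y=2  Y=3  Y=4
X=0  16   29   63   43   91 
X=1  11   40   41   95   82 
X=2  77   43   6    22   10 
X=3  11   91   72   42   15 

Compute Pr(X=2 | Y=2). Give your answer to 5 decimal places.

0.03297

Total with Y=2: 63 + 41 + 6 + 72 = 182.
P(X=2 | Y=2) = 6/182 = 0.03297.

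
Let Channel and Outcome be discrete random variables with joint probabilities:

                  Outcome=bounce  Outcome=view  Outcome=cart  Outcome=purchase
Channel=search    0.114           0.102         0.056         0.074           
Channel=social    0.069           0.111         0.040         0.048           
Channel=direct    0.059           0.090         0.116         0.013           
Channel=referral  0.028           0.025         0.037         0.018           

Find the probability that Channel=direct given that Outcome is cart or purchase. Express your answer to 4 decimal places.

P(Outcome=cart) = 0.056 + 0.040 + 0.116 + 0.037 = 0.249.
P(Outcome=purchase) = 0.074 + 0.048 + 0.013 + 0.018 = 0.153.
P(Outcome ∈ {cart, purchase}) = 0.249 + 0.153 = 0.402; P(Channel=direct, Outcome ∈ {cart, purchase}) = 0.116 + 0.013 = 0.129.
P(Channel=direct | Outcome ∈ {cart, purchase}) = 0.129/0.402 = 0.3209.

0.3209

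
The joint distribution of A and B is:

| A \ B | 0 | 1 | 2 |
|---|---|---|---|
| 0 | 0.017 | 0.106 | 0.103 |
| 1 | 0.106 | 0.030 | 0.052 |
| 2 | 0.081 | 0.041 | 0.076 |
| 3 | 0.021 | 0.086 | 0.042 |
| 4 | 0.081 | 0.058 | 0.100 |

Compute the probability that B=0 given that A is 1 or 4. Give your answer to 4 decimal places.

0.4379

P(A=1) = 0.106 + 0.030 + 0.052 = 0.188.
P(A=4) = 0.081 + 0.058 + 0.100 = 0.239.
P(A ∈ {1, 4}) = 0.188 + 0.239 = 0.427; P(B=0, A ∈ {1, 4}) = 0.106 + 0.081 = 0.187.
P(B=0 | A ∈ {1, 4}) = 0.187/0.427 = 0.4379.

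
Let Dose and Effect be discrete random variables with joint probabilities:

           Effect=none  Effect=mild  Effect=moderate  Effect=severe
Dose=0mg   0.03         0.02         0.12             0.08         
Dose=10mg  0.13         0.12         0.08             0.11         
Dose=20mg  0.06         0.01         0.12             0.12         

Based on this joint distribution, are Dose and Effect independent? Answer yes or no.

no

P(Dose=10mg) = 0.44 and P(Effect=moderate) = 0.32, so their product is 0.1408, but P(Dose=10mg, Effect=moderate) = 0.08. Since these differ, Dose and Effect are not independent.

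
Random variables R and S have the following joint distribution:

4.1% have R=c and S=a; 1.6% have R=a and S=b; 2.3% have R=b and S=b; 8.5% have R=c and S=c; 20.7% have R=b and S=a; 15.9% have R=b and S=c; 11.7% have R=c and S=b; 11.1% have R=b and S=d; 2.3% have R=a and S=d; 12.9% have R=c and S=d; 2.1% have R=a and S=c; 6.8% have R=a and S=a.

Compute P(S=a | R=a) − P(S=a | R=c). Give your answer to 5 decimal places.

0.42103

P(R=a) = 0.068 + 0.016 + 0.021 + 0.023 = 0.128; P(S=a | R=a) = 0.068/0.128 = 0.531250.
P(R=c) = 0.041 + 0.117 + 0.085 + 0.129 = 0.372; P(S=a | R=c) = 0.041/0.372 = 0.110215.
Difference = 0.42103.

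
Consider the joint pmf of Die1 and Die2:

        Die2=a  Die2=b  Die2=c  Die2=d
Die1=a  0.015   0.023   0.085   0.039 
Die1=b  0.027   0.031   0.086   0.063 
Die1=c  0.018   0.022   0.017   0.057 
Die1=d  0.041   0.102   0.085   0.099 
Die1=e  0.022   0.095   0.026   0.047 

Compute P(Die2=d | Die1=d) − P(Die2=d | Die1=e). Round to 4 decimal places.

P(Die1=d) = 0.041 + 0.102 + 0.085 + 0.099 = 0.327; P(Die2=d | Die1=d) = 0.099/0.327 = 0.30275.
P(Die1=e) = 0.022 + 0.095 + 0.026 + 0.047 = 0.190; P(Die2=d | Die1=e) = 0.047/0.190 = 0.24737.
Difference = 0.0554.

0.0554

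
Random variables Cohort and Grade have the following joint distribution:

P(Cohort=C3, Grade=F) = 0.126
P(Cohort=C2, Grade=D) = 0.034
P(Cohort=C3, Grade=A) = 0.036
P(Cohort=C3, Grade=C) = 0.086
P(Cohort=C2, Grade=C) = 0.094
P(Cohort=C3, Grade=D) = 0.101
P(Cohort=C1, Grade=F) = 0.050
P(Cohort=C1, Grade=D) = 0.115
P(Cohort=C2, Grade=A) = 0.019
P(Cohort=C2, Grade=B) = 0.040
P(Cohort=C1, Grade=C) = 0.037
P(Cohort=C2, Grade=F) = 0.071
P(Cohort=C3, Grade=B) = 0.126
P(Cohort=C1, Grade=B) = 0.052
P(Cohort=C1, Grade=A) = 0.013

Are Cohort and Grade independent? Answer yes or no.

P(Cohort=C1) = 0.267 and P(Grade=D) = 0.250, so their product is 0.06675, but P(Cohort=C1, Grade=D) = 0.115. Since these differ, Cohort and Grade are not independent.

no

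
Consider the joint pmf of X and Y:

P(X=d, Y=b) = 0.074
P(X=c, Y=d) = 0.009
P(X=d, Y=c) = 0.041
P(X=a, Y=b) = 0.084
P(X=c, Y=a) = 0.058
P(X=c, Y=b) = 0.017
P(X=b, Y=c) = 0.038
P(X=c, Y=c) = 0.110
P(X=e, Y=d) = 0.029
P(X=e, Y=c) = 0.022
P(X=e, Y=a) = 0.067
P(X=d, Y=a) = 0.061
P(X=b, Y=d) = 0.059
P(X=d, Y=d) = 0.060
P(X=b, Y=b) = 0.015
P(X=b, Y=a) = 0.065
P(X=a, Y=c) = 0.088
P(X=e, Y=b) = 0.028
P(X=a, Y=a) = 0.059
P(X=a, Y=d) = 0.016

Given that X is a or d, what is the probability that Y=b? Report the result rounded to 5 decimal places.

P(X=a) = 0.059 + 0.084 + 0.088 + 0.016 = 0.247.
P(X=d) = 0.061 + 0.074 + 0.041 + 0.060 = 0.236.
P(X ∈ {a, d}) = 0.247 + 0.236 = 0.483; P(Y=b, X ∈ {a, d}) = 0.084 + 0.074 = 0.158.
P(Y=b | X ∈ {a, d}) = 0.158/0.483 = 0.32712.

0.32712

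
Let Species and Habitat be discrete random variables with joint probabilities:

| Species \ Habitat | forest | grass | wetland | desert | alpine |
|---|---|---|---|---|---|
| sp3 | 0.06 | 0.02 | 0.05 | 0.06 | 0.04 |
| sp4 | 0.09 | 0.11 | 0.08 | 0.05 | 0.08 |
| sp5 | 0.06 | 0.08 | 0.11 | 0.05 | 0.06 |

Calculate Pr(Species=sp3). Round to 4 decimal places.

P(Species=sp3) = 0.06 + 0.02 + 0.05 + 0.06 + 0.04 = 0.23.

0.2300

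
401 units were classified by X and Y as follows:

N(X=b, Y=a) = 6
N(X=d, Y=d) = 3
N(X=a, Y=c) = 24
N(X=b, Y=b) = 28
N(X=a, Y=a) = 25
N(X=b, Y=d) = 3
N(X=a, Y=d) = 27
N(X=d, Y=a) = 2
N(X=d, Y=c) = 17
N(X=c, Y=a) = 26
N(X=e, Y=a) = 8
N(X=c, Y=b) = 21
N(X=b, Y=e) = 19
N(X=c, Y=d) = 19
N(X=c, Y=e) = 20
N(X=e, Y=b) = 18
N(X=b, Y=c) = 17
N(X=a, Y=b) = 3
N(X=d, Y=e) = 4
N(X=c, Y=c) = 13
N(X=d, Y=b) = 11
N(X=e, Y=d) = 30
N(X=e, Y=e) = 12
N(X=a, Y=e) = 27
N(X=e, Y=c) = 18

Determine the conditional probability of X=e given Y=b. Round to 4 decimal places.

0.2222

Total with Y=b: 3 + 28 + 21 + 11 + 18 = 81.
P(X=e | Y=b) = 18/81 = 0.2222.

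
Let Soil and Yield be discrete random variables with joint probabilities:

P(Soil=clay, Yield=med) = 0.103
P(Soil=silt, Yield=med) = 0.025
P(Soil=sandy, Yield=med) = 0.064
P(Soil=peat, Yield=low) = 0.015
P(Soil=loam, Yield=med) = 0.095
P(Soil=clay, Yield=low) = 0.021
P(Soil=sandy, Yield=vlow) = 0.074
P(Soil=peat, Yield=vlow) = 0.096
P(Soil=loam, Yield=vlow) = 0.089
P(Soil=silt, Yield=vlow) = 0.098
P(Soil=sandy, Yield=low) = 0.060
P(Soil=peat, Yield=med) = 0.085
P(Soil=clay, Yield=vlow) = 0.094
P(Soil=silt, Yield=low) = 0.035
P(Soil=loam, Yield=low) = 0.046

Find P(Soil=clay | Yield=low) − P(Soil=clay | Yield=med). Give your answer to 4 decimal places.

P(Yield=low) = 0.060 + 0.046 + 0.021 + 0.035 + 0.015 = 0.177; P(Soil=clay | Yield=low) = 0.021/0.177 = 0.11864.
P(Yield=med) = 0.064 + 0.095 + 0.103 + 0.025 + 0.085 = 0.372; P(Soil=clay | Yield=med) = 0.103/0.372 = 0.27688.
Difference = -0.1582.

-0.1582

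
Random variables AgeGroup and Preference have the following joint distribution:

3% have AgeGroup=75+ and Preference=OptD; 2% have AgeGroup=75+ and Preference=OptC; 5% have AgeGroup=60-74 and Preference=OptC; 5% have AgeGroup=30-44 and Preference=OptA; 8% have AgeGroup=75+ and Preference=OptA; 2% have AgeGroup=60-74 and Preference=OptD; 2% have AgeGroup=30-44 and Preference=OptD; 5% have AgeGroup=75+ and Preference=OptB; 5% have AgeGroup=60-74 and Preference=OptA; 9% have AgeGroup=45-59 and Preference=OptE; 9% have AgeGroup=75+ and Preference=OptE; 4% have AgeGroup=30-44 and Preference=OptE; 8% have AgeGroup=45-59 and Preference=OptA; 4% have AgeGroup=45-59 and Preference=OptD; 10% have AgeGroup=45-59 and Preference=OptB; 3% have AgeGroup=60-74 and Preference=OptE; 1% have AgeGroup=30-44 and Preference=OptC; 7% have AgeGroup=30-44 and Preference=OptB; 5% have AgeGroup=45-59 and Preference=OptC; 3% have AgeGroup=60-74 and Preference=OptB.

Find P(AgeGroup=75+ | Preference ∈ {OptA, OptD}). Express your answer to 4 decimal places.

P(Preference=OptA) = 0.05 + 0.08 + 0.05 + 0.08 = 0.26.
P(Preference=OptD) = 0.02 + 0.04 + 0.02 + 0.03 = 0.11.
P(Preference ∈ {OptA, OptD}) = 0.26 + 0.11 = 0.37; P(AgeGroup=75+, Preference ∈ {OptA, OptD}) = 0.08 + 0.03 = 0.11.
P(AgeGroup=75+ | Preference ∈ {OptA, OptD}) = 0.11/0.37 = 0.2973.

0.2973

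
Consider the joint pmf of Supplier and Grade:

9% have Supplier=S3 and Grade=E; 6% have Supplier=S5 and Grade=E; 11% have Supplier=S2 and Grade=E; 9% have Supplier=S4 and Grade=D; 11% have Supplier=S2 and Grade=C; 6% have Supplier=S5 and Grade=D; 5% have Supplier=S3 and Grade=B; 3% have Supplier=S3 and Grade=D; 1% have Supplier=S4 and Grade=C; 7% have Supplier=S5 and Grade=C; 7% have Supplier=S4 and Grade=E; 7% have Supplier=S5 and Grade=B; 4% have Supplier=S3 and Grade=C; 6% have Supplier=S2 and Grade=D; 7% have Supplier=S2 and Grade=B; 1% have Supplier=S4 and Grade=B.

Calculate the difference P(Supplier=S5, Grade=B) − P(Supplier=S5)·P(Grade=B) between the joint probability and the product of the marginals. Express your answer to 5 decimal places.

P(Supplier=S5) = 0.07 + 0.07 + 0.06 + 0.06 = 0.26.
P(Grade=B) = 0.07 + 0.05 + 0.01 + 0.07 = 0.20.
P(Supplier=S5, Grade=B) − P(Supplier=S5)P(Grade=B) = 0.07 − 0.26×0.20 = 0.01800.

0.01800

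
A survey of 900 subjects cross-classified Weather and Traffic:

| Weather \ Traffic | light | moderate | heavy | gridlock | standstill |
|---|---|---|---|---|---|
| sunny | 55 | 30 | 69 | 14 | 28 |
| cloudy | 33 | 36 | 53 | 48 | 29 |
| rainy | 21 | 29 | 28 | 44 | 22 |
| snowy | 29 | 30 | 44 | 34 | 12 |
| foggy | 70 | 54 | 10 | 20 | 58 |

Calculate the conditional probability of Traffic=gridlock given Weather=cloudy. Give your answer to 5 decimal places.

0.24121

Total with Weather=cloudy: 33 + 36 + 53 + 48 + 29 = 199.
P(Traffic=gridlock | Weather=cloudy) = 48/199 = 0.24121.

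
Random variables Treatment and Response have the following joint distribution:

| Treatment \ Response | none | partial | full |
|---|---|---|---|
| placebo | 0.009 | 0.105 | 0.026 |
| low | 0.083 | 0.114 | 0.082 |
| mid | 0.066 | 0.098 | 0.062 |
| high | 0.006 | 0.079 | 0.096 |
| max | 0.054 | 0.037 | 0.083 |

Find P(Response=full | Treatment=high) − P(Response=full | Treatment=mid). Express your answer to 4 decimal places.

P(Treatment=high) = 0.006 + 0.079 + 0.096 = 0.181; P(Response=full | Treatment=high) = 0.096/0.181 = 0.53039.
P(Treatment=mid) = 0.066 + 0.098 + 0.062 = 0.226; P(Response=full | Treatment=mid) = 0.062/0.226 = 0.27434.
Difference = 0.2561.

0.2561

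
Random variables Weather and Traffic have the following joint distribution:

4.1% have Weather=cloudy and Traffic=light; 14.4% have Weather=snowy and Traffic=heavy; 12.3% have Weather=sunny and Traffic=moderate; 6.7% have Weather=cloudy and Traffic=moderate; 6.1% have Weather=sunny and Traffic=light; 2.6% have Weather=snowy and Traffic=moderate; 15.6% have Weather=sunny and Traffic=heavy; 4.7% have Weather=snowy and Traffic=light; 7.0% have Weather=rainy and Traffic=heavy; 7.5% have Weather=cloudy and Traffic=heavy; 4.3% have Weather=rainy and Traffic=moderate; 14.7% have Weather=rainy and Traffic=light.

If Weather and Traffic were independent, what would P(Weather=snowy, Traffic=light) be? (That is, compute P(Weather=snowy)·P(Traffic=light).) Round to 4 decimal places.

P(Weather=snowy) = 0.047 + 0.026 + 0.144 = 0.217.
P(Traffic=light) = 0.061 + 0.041 + 0.147 + 0.047 = 0.296.
Product: 0.217 × 0.296 = 0.0642.

0.0642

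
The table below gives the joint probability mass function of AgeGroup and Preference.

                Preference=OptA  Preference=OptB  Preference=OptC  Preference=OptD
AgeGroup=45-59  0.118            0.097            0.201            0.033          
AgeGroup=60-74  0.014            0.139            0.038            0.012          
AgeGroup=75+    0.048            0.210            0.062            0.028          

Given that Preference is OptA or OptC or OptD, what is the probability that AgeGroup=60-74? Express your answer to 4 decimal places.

P(Preference=OptA) = 0.118 + 0.014 + 0.048 = 0.180.
P(Preference=OptC) = 0.201 + 0.038 + 0.062 = 0.301.
P(Preference=OptD) = 0.033 + 0.012 + 0.028 = 0.073.
P(Preference ∈ {OptA, OptC, OptD}) = 0.180 + 0.301 + 0.073 = 0.554; P(AgeGroup=60-74, Preference ∈ {OptA, OptC, OptD}) = 0.014 + 0.038 + 0.012 = 0.064.
P(AgeGroup=60-74 | Preference ∈ {OptA, OptC, OptD}) = 0.064/0.554 = 0.1155.

0.1155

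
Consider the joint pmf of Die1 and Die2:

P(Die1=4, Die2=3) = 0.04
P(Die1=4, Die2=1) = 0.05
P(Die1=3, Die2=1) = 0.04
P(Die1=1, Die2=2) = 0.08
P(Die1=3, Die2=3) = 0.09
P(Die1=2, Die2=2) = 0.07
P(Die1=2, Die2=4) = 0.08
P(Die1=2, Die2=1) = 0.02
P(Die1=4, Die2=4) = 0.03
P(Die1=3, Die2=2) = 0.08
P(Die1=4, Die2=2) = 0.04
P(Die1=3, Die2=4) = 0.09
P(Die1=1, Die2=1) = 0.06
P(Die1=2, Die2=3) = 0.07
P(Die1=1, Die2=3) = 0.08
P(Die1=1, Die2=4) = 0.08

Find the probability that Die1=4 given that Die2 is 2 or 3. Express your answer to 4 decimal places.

P(Die2=2) = 0.08 + 0.07 + 0.08 + 0.04 = 0.27.
P(Die2=3) = 0.08 + 0.07 + 0.09 + 0.04 = 0.28.
P(Die2 ∈ {2, 3}) = 0.27 + 0.28 = 0.55; P(Die1=4, Die2 ∈ {2, 3}) = 0.04 + 0.04 = 0.08.
P(Die1=4 | Die2 ∈ {2, 3}) = 0.08/0.55 = 0.1455.

0.1455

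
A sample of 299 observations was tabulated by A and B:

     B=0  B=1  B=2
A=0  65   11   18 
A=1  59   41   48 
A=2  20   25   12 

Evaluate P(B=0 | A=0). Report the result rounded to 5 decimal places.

0.69149

Total with A=0: 65 + 11 + 18 = 94.
P(B=0 | A=0) = 65/94 = 0.69149.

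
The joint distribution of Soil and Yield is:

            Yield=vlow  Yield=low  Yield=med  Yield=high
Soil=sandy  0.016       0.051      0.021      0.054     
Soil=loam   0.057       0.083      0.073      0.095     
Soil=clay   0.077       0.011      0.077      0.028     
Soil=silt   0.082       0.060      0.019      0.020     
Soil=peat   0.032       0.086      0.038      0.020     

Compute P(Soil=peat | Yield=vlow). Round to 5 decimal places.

P(Yield=vlow) = 0.016 + 0.057 + 0.077 + 0.082 + 0.032 = 0.264.
P(Soil=peat | Yield=vlow) = 0.032/0.264 = 0.12121.

0.12121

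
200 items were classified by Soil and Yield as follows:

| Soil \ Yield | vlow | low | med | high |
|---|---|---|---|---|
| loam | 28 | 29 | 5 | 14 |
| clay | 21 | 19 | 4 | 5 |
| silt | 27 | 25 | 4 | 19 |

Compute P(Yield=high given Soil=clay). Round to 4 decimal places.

Total with Soil=clay: 21 + 19 + 4 + 5 = 49.
P(Yield=high | Soil=clay) = 5/49 = 0.1020.

0.1020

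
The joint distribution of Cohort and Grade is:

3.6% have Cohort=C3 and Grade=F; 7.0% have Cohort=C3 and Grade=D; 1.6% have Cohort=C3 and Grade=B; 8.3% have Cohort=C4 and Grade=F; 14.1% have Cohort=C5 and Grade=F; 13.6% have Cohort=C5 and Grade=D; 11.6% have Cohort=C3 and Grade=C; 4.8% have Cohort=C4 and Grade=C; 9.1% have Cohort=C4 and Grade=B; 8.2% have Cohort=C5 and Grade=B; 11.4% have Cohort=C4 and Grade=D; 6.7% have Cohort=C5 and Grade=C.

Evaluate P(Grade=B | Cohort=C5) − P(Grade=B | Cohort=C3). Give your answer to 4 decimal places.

P(Cohort=C5) = 0.082 + 0.067 + 0.136 + 0.141 = 0.426; P(Grade=B | Cohort=C5) = 0.082/0.426 = 0.19249.
P(Cohort=C3) = 0.016 + 0.116 + 0.070 + 0.036 = 0.238; P(Grade=B | Cohort=C3) = 0.016/0.238 = 0.06723.
Difference = 0.1253.

0.1253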